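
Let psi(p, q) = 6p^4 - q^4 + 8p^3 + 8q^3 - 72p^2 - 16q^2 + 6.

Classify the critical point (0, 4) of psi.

local maximum

The mixed partial ∂²psi/∂p∂q is 0, so the Hessian at any point is diag(psi_pp, psi_qq) = diag(24(3p^2 + 2p - 6), 4(-3q^2 + 12q - 8)).
At (0, 4): H = diag(-144, -32).
Both eigenvalues are negative, so H is negative definite: a local maximum.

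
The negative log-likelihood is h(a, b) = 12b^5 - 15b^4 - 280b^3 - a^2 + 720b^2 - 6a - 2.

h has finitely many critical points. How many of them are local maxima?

h separates as a function of a plus a function of b, so ∇h=0 decouples.
∂h/∂a = -2(a + 3) = 0 at a ∈ {-3}; ∂h/∂b = 60b(b - 3)(b - 2)(b + 4) = 0 at b ∈ {-4, 0, 2, 3}.
The Hessian is diagonal: diag(h_aa, h_bb). Second derivatives: h_aa(-3)=-2; h_bb(-4)=-10080, h_bb(0)=1440, h_bb(2)=-720, h_bb(3)=1260.
Local maxima occur where both diagonal entries negative: (-3, -4), (-3, 2). Count: 2.

2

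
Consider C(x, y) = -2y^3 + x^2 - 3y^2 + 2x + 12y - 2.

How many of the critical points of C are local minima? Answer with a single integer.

C separates as a function of x plus a function of y, so ∇C=0 decouples.
∂C/∂x = 2(x + 1) = 0 at x ∈ {-1}; ∂C/∂y = -6(y - 1)(y + 2) = 0 at y ∈ {-2, 1}.
The Hessian is diagonal: diag(C_xx, C_yy). Second derivatives: C_xx(-1)=2; C_yy(-2)=18, C_yy(1)=-18.
Local minima occur where both diagonal entries positive: (-1, -2). Count: 1.

1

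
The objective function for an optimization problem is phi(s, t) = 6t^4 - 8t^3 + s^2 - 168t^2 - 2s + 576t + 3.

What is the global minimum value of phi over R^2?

-2942

phi(s,t) separates as P(s) + Q(t) + 3, so its minimum is min P + min Q + 3.
P'(s) = 2s - 2 vanishes at s ∈ {1}; Q'(t) = 24(t - 3)(t - 2)(t + 4) vanishes at t ∈ {-4, 2, 3}.
Local minima of P (where P''>0): P(1)=-1. Local minima of Q: Q(-4)=-2944, Q(3)=486.
So the global minimum of phi is P(1) + Q(-4) + 3 = -1 − 2944 + 3 = -2942, attained at (1, -4).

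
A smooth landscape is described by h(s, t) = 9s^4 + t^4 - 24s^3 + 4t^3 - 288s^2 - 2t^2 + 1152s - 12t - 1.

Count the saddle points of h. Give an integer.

h separates as a function of s plus a function of t, so ∇h=0 decouples.
∂h/∂s = 36(s - 4)(s - 2)(s + 4) = 0 at s ∈ {-4, 2, 4}; ∂h/∂t = 4(t - 1)(t + 1)(t + 3) = 0 at t ∈ {-3, -1, 1}.
The Hessian is diagonal: diag(h_ss, h_tt). Second derivatives: h_ss(-4)=1728, h_ss(2)=-432, h_ss(4)=576; h_tt(-3)=32, h_tt(-1)=-16, h_tt(1)=32.
Saddle points occur where the two diagonal entries have opposite signs: (-4, -1), (2, -3), (2, 1), (4, -1). Count: 4.

4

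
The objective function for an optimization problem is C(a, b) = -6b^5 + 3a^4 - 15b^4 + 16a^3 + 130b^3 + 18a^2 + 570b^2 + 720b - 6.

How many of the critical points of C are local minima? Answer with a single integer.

C separates as a function of a plus a function of b, so ∇C=0 decouples.
∂C/∂a = 12a(a + 1)(a + 3) = 0 at a ∈ {-3, -1, 0}; ∂C/∂b = -30(b - 4)(b + 1)(b + 2)(b + 3) = 0 at b ∈ {-3, -2, -1, 4}.
The Hessian is diagonal: diag(C_aa, C_bb). Second derivatives: C_aa(-3)=72, C_aa(-1)=-24, C_aa(0)=36; C_bb(-3)=420, C_bb(-2)=-180, C_bb(-1)=300, C_bb(4)=-6300.
Local minima occur where both diagonal entries positive: (-3, -3), (-3, -1), (0, -3), (0, -1). Count: 4.

4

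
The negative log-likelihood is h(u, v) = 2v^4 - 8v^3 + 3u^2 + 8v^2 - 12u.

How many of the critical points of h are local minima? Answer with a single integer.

h separates as a function of u plus a function of v, so ∇h=0 decouples.
∂h/∂u = 6(u - 2) = 0 at u ∈ {2}; ∂h/∂v = 8v(v - 2)(v - 1) = 0 at v ∈ {0, 1, 2}.
The Hessian is diagonal: diag(h_uu, h_vv). Second derivatives: h_uu(2)=6; h_vv(0)=16, h_vv(1)=-8, h_vv(2)=16.
Local minima occur where both diagonal entries positive: (2, 0), (2, 2). Count: 2.

2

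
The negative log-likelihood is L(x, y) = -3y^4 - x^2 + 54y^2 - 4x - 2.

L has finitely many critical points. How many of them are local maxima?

L separates as a function of x plus a function of y, so ∇L=0 decouples.
∂L/∂x = -2(x + 2) = 0 at x ∈ {-2}; ∂L/∂y = -12y(y - 3)(y + 3) = 0 at y ∈ {-3, 0, 3}.
The Hessian is diagonal: diag(L_xx, L_yy). Second derivatives: L_xx(-2)=-2; L_yy(-3)=-216, L_yy(0)=108, L_yy(3)=-216.
Local maxima occur where both diagonal entries negative: (-2, -3), (-2, 3). Count: 2.

2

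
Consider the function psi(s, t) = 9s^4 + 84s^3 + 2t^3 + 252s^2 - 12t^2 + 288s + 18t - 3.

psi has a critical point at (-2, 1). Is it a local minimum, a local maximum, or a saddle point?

local maximum

The mixed partial ∂²psi/∂s∂t is 0, so the Hessian at any point is diag(psi_ss, psi_tt) = diag(36(3s^2 + 14s + 14), 12(t - 2)).
At (-2, 1): H = diag(-72, -12).
Both eigenvalues are negative, so H is negative definite: a local maximum.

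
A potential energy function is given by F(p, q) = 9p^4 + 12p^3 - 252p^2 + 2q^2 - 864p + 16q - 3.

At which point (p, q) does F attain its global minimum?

F(p,q) separates as A(p) + B(q) − 3, so its minimum is min A + min B − 3.
A'(p) = 36(p - 4)(p + 2)(p + 3) vanishes at p ∈ {-3, -2, 4}; B'(q) = 4q + 16 vanishes at q ∈ {-4}.
Local minima of A (where A''>0): A(-3)=729, A(4)=-4416. Local minima of B: B(-4)=-32.
So the global minimum of F is A(4) + B(-4) − 3 = -4416 − 32 − 3 = -4451, attained at (4, -4).

(4, -4)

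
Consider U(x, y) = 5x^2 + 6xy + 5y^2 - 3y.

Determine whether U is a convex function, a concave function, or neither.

convex

U is quadratic, so its Hessian is the constant matrix H = [[10, 6], [6, 10]].
det(H) = 64, tr(H) = 20.
det(H) > 0 and tr(H) > 0, so H is positive definite everywhere: convex.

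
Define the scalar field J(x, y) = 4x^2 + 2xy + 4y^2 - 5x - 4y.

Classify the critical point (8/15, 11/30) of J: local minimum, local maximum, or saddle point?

local minimum

The Hessian of J is constant: H = [[8, 2], [2, 8]].
det(H) = 8·8 − 2² = 60.
det(H) > 0 and tr(H) = 16 > 0, so H is positive definite and the point is a local minimum.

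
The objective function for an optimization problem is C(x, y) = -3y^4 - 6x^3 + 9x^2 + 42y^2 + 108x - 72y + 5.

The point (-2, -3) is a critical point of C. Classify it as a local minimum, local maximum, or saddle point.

The mixed partial ∂²C/∂x∂y is 0, so the Hessian at any point is diag(C_xx, C_yy) = diag(18(-2x + 1), 12(-3y^2 + 7)).
At (-2, -3): H = diag(90, -240).
The eigenvalues have opposite signs, so H is indefinite: a saddle point.

saddle point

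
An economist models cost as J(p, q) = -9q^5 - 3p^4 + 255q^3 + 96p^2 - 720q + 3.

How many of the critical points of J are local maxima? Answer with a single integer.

J separates as a function of p plus a function of q, so ∇J=0 decouples.
∂J/∂p = -12p(p - 4)(p + 4) = 0 at p ∈ {-4, 0, 4}; ∂J/∂q = -45(q - 4)(q - 1)(q + 1)(q + 4) = 0 at q ∈ {-4, -1, 1, 4}.
The Hessian is diagonal: diag(J_pp, J_qq). Second derivatives: J_pp(-4)=-384, J_pp(0)=192, J_pp(4)=-384; J_qq(-4)=5400, J_qq(-1)=-1350, J_qq(1)=1350, J_qq(4)=-5400.
Local maxima occur where both diagonal entries negative: (-4, -1), (-4, 4), (4, -1), (4, 4). Count: 4.

4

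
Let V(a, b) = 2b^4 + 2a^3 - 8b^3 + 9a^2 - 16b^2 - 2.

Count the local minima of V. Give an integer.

V separates as a function of a plus a function of b, so ∇V=0 decouples.
∂V/∂a = 6a(a + 3) = 0 at a ∈ {-3, 0}; ∂V/∂b = 8b(b - 4)(b + 1) = 0 at b ∈ {-1, 0, 4}.
The Hessian is diagonal: diag(V_aa, V_bb). Second derivatives: V_aa(-3)=-18, V_aa(0)=18; V_bb(-1)=40, V_bb(0)=-32, V_bb(4)=160.
Local minima occur where both diagonal entries positive: (0, -1), (0, 4). Count: 2.

2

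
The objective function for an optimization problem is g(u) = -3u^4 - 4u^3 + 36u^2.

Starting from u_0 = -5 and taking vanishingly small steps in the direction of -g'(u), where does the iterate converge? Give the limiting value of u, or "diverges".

g'(u) = -12u(u - 2)(u + 3), so g'(-5) = 840.
Gradient descent moves in the -g' direction, i.e. u is decreasing.
There is no critical point below u=-5, and g' keeps the same sign, so the iterate runs off to −∞.

diverges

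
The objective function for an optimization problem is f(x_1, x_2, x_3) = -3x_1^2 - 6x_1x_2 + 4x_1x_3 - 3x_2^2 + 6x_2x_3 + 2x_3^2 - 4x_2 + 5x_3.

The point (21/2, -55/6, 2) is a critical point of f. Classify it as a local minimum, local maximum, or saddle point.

saddle point

The Hessian is constant: H = [[-6, -6, 4], [-6, -6, 6], [4, 6, 4]].
Leading principal minors: Δ₁ = -6, Δ₂ = 0, Δ₃ = 24.
The minors fit neither the all-positive nor the alternating-sign pattern, so H is indefinite: a saddle point.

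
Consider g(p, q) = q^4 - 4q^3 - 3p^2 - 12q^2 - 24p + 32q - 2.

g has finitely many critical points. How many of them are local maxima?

g separates as a function of p plus a function of q, so ∇g=0 decouples.
∂g/∂p = -6(p + 4) = 0 at p ∈ {-4}; ∂g/∂q = 4(q - 4)(q - 1)(q + 2) = 0 at q ∈ {-2, 1, 4}.
The Hessian is diagonal: diag(g_pp, g_qq). Second derivatives: g_pp(-4)=-6; g_qq(-2)=72, g_qq(1)=-36, g_qq(4)=72.
Local maxima occur where both diagonal entries negative: (-4, 1). Count: 1.

1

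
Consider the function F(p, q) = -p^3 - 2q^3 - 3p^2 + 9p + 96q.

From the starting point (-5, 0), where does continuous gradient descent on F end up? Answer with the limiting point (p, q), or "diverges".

F is separable, so gradient descent decouples: p follows -∂F/∂p, q follows -∂F/∂q.
∂F/∂p = -3(p - 1)(p + 3); at p=-5 this is -36, so p increases.
∂F/∂q = -6(q - 4)(q + 4); at q=0 this is 96, so q decreases.
p converges to its nearest critical value -3 (a local min of the p-part); q converges to -4. The iterate converges to (-3, -4).

(-3, -4)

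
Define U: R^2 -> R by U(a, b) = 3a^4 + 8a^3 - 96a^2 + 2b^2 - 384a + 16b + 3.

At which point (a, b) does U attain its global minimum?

U(a,b) separates as P(a) + Q(b) + 3, so its minimum is min P + min Q + 3.
P'(a) = 12(a - 4)(a + 2)(a + 4) vanishes at a ∈ {-4, -2, 4}; Q'(b) = 4b + 16 vanishes at b ∈ {-4}.
Local minima of P (where P''>0): P(-4)=256, P(4)=-1792. Local minima of Q: Q(-4)=-32.
So the global minimum of U is P(4) + Q(-4) + 3 = -1792 − 32 + 3 = -1821, attained at (4, -4).

(4, -4)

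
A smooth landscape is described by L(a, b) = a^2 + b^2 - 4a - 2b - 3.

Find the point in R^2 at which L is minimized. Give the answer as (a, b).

(2, 1)

L(a,b) separates as P(a) + Q(b) − 3, so its minimum is min P + min Q − 3.
P'(a) = 2a - 4 vanishes at a ∈ {2}; Q'(b) = 2b - 2 vanishes at b ∈ {1}.
Local minima of P (where P''>0): P(2)=-4. Local minima of Q: Q(1)=-1.
So the global minimum of L is P(2) + Q(1) − 3 = -4 − 1 − 3 = -8, attained at (2, 1).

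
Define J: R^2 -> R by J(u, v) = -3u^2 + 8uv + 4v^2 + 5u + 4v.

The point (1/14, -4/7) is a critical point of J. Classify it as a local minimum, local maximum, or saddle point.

saddle point

The Hessian of J is constant: H = [[-6, 8], [8, 8]].
det(H) = (-6)·8 − 8² = -112.
Since det(H) < 0, H is indefinite and the critical point is a saddle point.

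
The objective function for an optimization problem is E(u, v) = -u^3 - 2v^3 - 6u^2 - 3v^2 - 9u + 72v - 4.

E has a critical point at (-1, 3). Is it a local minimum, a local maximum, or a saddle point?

The mixed partial ∂²E/∂u∂v is 0, so the Hessian at any point is diag(E_uu, E_vv) = diag(-6(u + 2), -6(2v + 1)).
At (-1, 3): H = diag(-6, -42).
Both eigenvalues are negative, so H is negative definite: a local maximum.

local maximum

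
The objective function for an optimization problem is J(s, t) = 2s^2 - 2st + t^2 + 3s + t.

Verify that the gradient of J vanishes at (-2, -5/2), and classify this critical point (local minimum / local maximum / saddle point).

local minimum

∇J = (4s - 2t + 3, -2s + 2t + 1); substituting (-2, -5/2) gives ∇J = (0, 0), so (-2, -5/2) is indeed a critical point.
The Hessian of J is constant: H = [[4, -2], [-2, 2]].
det(H) = 4·2 − (-2)² = 4.
det(H) > 0 and tr(H) = 6 > 0, so H is positive definite and the point is a local minimum.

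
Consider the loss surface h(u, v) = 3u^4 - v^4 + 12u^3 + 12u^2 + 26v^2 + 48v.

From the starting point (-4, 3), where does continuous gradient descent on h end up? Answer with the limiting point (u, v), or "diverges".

(-2, -1)

h is separable, so gradient descent decouples: u follows -∂h/∂u, v follows -∂h/∂v.
∂h/∂u = 12u(u + 1)(u + 2); at u=-4 this is -288, so u increases.
∂h/∂v = -4(v - 4)(v + 1)(v + 3); at v=3 this is 96, so v decreases.
u converges to its nearest critical value -2 (a local min of the u-part); v converges to -1. The iterate converges to (-2, -1).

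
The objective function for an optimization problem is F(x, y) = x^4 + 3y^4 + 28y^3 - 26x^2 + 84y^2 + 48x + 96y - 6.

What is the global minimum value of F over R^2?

F(x,y) separates as P(x) + Q(y) − 6, so its minimum is min P + min Q − 6.
P'(x) = 4(x - 3)(x - 1)(x + 4) vanishes at x ∈ {-4, 1, 3}; Q'(y) = 12(y + 1)(y + 2)(y + 4) vanishes at y ∈ {-4, -2, -1}.
Local minima of P (where P''>0): P(-4)=-352, P(3)=-9. Local minima of Q: Q(-4)=-64, Q(-1)=-37.
So the global minimum of F is P(-4) + Q(-4) − 6 = -352 − 64 − 6 = -422, attained at (-4, -4).

-422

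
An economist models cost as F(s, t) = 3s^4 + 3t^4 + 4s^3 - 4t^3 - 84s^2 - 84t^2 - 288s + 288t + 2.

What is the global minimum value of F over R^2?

-2942

F(s,t) separates as P(s) + Q(t) + 2, so its minimum is min P + min Q + 2.
P'(s) = 12(s - 4)(s + 2)(s + 3) vanishes at s ∈ {-3, -2, 4}; Q'(t) = 12(t - 3)(t - 2)(t + 4) vanishes at t ∈ {-4, 2, 3}.
Local minima of P (where P''>0): P(-3)=243, P(4)=-1472. Local minima of Q: Q(-4)=-1472, Q(3)=243.
So the global minimum of F is P(4) + Q(-4) + 2 = -1472 − 1472 + 2 = -2942, attained at (4, -4).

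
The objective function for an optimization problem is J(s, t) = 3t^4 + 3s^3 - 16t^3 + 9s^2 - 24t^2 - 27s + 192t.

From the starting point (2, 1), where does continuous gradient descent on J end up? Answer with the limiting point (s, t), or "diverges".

J is separable, so gradient descent decouples: s follows -∂J/∂s, t follows -∂J/∂t.
∂J/∂s = 9(s - 1)(s + 3); at s=2 this is 45, so s decreases.
∂J/∂t = 12(t - 4)(t - 2)(t + 2); at t=1 this is 108, so t decreases.
s converges to its nearest critical value 1 (a local min of the s-part); t converges to -2. The iterate converges to (1, -2).

(1, -2)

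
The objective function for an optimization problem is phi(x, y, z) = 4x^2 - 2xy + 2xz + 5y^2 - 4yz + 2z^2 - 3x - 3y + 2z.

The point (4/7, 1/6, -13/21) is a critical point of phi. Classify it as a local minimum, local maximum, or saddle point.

The Hessian is constant: H = [[8, -2, 2], [-2, 10, -4], [2, -4, 4]].
Leading principal minors: Δ₁ = 8, Δ₂ = 76, Δ₃ = 168.
All leading minors are positive, so H is positive definite: a local minimum.

local minimum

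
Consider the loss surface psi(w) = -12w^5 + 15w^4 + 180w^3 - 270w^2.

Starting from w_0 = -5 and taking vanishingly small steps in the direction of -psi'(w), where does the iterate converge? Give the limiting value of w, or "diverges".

-3

psi'(w) = -60w(w - 3)(w - 1)(w + 3), so psi'(-5) = -28800.
Gradient descent moves in the -psi' direction, i.e. w is increasing.
The nearest critical point in that direction is w = -3, where psi'' = 4320 > 0 (a local minimum). The iterate converges there.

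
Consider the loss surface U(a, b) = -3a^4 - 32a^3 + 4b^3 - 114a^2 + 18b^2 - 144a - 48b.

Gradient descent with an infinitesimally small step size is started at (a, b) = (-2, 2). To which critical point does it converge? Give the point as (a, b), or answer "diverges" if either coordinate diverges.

(-3, 1)

U is separable, so gradient descent decouples: a follows -∂U/∂a, b follows -∂U/∂b.
∂U/∂a = -12(a + 1)(a + 3)(a + 4); at a=-2 this is 24, so a decreases.
∂U/∂b = 12(b - 1)(b + 4); at b=2 this is 72, so b decreases.
a converges to its nearest critical value -3 (a local min of the a-part); b converges to 1. The iterate converges to (-3, 1).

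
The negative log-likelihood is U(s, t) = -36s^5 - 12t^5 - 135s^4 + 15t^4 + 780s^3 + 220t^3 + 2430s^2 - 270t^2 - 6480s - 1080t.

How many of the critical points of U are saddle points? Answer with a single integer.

8

U separates as a function of s plus a function of t, so ∇U=0 decouples.
∂U/∂s = -180(s - 3)(s - 1)(s + 3)(s + 4) = 0 at s ∈ {-4, -3, 1, 3}; ∂U/∂t = -60(t - 3)(t - 2)(t + 1)(t + 3) = 0 at t ∈ {-3, -1, 2, 3}.
The Hessian is diagonal: diag(U_ss, U_tt). Second derivatives: U_ss(-4)=6300, U_ss(-3)=-4320, U_ss(1)=7200, U_ss(3)=-15120; U_tt(-3)=3600, U_tt(-1)=-1440, U_tt(2)=900, U_tt(3)=-1440.
Saddle points occur where the two diagonal entries have opposite signs: (-4, -1), (-4, 3), (-3, -3), (-3, 2), (1, -1), (1, 3), (3, -3), (3, 2). Count: 8.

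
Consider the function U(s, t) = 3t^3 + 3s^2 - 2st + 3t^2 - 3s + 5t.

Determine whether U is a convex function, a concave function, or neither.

neither

The term 3t^3 is cubic, so the Hessian is not constant.
∂²U/∂t² = 18t + 6, which takes both signs as t varies (negative for sufficiently negative t). A diagonal entry of the Hessian changing sign means the Hessian is neither positive- nor negative-semidefinite on all of R^2.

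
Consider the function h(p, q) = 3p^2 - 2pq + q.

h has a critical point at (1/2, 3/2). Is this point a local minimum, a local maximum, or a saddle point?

saddle point

The Hessian of h is constant: H = [[6, -2], [-2, 0]].
det(H) = 6·0 − (-2)² = -4.
Since det(H) < 0, H is indefinite and the critical point is a saddle point.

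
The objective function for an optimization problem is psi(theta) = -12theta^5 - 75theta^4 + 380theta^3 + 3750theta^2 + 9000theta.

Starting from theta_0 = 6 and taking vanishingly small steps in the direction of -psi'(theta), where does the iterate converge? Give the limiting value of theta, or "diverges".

psi'(theta) = -60(theta - 5)(theta + 2)(theta + 3)(theta + 5), so psi'(6) = -47520.
Gradient descent moves in the -psi' direction, i.e. theta is increasing.
There is no critical point above theta=6, and psi' keeps the same sign, so the iterate runs off to +∞.

diverges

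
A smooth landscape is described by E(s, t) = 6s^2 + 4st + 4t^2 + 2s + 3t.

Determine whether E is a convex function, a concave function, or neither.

convex

E is quadratic, so its Hessian is the constant matrix H = [[12, 4], [4, 8]].
det(H) = 80, tr(H) = 20.
det(H) > 0 and tr(H) > 0, so H is positive definite everywhere: convex.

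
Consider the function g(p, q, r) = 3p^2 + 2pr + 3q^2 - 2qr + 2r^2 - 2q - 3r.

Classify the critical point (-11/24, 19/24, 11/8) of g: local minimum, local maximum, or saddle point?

The Hessian is constant: H = [[6, 0, 2], [0, 6, -2], [2, -2, 4]].
Leading principal minors: Δ₁ = 6, Δ₂ = 36, Δ₃ = 96.
All leading minors are positive, so H is positive definite: a local minimum.

local minimum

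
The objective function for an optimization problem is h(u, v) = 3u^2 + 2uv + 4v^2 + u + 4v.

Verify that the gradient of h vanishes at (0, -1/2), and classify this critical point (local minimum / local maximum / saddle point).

∇h = (6u + 2v + 1, 2u + 8v + 4); substituting (0, -1/2) gives ∇h = (0, 0), so (0, -1/2) is indeed a critical point.
The Hessian of h is constant: H = [[6, 2], [2, 8]].
det(H) = 6·8 − 2² = 44.
det(H) > 0 and tr(H) = 14 > 0, so H is positive definite and the point is a local minimum.

local minimum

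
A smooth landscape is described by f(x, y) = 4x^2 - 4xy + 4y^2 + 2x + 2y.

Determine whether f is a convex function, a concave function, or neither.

f is quadratic, so its Hessian is the constant matrix H = [[8, -4], [-4, 8]].
det(H) = 48, tr(H) = 16.
det(H) > 0 and tr(H) > 0, so H is positive definite everywhere: convex.

convex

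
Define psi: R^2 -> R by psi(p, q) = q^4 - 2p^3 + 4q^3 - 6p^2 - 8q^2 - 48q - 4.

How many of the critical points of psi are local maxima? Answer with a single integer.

psi separates as a function of p plus a function of q, so ∇psi=0 decouples.
∂psi/∂p = -6p(p + 2) = 0 at p ∈ {-2, 0}; ∂psi/∂q = 4(q - 2)(q + 2)(q + 3) = 0 at q ∈ {-3, -2, 2}.
The Hessian is diagonal: diag(psi_pp, psi_qq). Second derivatives: psi_pp(-2)=12, psi_pp(0)=-12; psi_qq(-3)=20, psi_qq(-2)=-16, psi_qq(2)=80.
Local maxima occur where both diagonal entries negative: (0, -2). Count: 1.

1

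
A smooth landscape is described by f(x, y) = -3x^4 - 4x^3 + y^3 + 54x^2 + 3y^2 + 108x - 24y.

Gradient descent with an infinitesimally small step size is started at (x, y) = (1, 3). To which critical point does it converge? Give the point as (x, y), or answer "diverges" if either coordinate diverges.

(-1, 2)

f is separable, so gradient descent decouples: x follows -∂f/∂x, y follows -∂f/∂y.
∂f/∂x = -12(x - 3)(x + 1)(x + 3); at x=1 this is 192, so x decreases.
∂f/∂y = 3(y - 2)(y + 4); at y=3 this is 21, so y decreases.
x converges to its nearest critical value -1 (a local min of the x-part); y converges to 2. The iterate converges to (-1, 2).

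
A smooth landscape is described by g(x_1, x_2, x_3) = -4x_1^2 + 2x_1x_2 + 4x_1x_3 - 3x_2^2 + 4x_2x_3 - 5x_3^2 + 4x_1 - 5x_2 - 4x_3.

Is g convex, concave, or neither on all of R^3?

g is quadratic, so its Hessian is the constant matrix H = [[-8, 2, 4], [2, -6, 4], [4, 4, -10]].
Leading principal minors: -8, 44, -152.
Signs alternate −, +, − ⇒ H ≺ 0 ⇒ concave.

concave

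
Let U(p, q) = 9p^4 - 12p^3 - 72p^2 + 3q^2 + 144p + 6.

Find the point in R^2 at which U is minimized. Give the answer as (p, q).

(-2, 0)

U(p,q) separates as A(p) + B(q) + 6, so its minimum is min A + min B + 6.
A'(p) = 36(p - 2)(p - 1)(p + 2) vanishes at p ∈ {-2, 1, 2}; B'(q) = 6q vanishes at q ∈ {0}.
Local minima of A (where A''>0): A(-2)=-336, A(2)=48. Local minima of B: B(0)=0.
So the global minimum of U is A(-2) + B(0) + 6 = -336 + 0 + 6 = -330, attained at (-2, 0).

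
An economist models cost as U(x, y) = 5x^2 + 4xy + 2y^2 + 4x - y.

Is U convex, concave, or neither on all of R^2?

U is quadratic, so its Hessian is the constant matrix H = [[10, 4], [4, 4]].
det(H) = 24, tr(H) = 14.
det(H) > 0 and tr(H) > 0, so H is positive definite everywhere: convex.

convex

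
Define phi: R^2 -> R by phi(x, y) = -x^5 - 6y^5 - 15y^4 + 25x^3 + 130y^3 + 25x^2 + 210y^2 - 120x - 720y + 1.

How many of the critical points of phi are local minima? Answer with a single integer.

4

phi separates as a function of x plus a function of y, so ∇phi=0 decouples.
∂phi/∂x = -5(x - 4)(x - 1)(x + 2)(x + 3) = 0 at x ∈ {-3, -2, 1, 4}; ∂phi/∂y = -30(y - 3)(y - 1)(y + 2)(y + 4) = 0 at y ∈ {-4, -2, 1, 3}.
The Hessian is diagonal: diag(phi_xx, phi_yy). Second derivatives: phi_xx(-3)=140, phi_xx(-2)=-90, phi_xx(1)=180, phi_xx(4)=-630; phi_yy(-4)=2100, phi_yy(-2)=-900, phi_yy(1)=900, phi_yy(3)=-2100.
Local minima occur where both diagonal entries positive: (-3, -4), (-3, 1), (1, -4), (1, 1). Count: 4.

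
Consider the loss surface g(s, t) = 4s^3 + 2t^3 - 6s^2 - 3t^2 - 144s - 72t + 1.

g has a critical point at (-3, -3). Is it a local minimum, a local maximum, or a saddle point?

local maximum

The mixed partial ∂²g/∂s∂t is 0, so the Hessian at any point is diag(g_ss, g_tt) = diag(12(2s - 1), 6(2t - 1)).
At (-3, -3): H = diag(-84, -42).
Both eigenvalues are negative, so H is negative definite: a local maximum.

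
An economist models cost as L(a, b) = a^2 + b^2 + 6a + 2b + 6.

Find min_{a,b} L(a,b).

-4

L(a,b) separates as P(a) + Q(b) + 6, so its minimum is min P + min Q + 6.
P'(a) = 2a + 6 vanishes at a ∈ {-3}; Q'(b) = 2b + 2 vanishes at b ∈ {-1}.
Local minima of P (where P''>0): P(-3)=-9. Local minima of Q: Q(-1)=-1.
So the global minimum of L is P(-3) + Q(-1) + 6 = -9 − 1 + 6 = -4, attained at (-3, -1).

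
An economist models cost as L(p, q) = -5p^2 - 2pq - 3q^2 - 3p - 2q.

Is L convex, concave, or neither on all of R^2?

concave

L is quadratic, so its Hessian is the constant matrix H = [[-10, -2], [-2, -6]].
det(H) = 56, tr(H) = -16.
det(H) > 0 and tr(H) < 0, so H is negative definite everywhere: concave.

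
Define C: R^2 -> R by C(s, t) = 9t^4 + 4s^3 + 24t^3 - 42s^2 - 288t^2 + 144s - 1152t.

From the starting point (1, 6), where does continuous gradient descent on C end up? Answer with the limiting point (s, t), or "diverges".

diverges

C is separable, so gradient descent decouples: s follows -∂C/∂s, t follows -∂C/∂t.
∂C/∂s = 12(s - 4)(s - 3); at s=1 this is 72, so s decreases.
∂C/∂t = 36(t - 4)(t + 2)(t + 4); at t=6 this is 5760, so t decreases.
The s-coordinate has no critical point in that direction and runs off to infinity.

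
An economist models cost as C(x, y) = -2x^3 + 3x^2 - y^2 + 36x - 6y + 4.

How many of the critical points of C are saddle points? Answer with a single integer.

1

C separates as a function of x plus a function of y, so ∇C=0 decouples.
∂C/∂x = -6(x - 3)(x + 2) = 0 at x ∈ {-2, 3}; ∂C/∂y = -2(y + 3) = 0 at y ∈ {-3}.
The Hessian is diagonal: diag(C_xx, C_yy). Second derivatives: C_xx(-2)=30, C_xx(3)=-30; C_yy(-3)=-2.
Saddle points occur where the two diagonal entries have opposite signs: (-2, -3). Count: 1.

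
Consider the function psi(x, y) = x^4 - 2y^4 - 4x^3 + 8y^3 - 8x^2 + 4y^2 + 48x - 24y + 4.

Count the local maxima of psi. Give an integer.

psi separates as a function of x plus a function of y, so ∇psi=0 decouples.
∂psi/∂x = 4(x - 3)(x - 2)(x + 2) = 0 at x ∈ {-2, 2, 3}; ∂psi/∂y = -8(y - 3)(y - 1)(y + 1) = 0 at y ∈ {-1, 1, 3}.
The Hessian is diagonal: diag(psi_xx, psi_yy). Second derivatives: psi_xx(-2)=80, psi_xx(2)=-16, psi_xx(3)=20; psi_yy(-1)=-64, psi_yy(1)=32, psi_yy(3)=-64.
Local maxima occur where both diagonal entries negative: (2, -1), (2, 3). Count: 2.

2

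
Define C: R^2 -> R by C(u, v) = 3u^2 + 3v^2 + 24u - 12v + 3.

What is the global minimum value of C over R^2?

C(u,v) separates as P(u) + Q(v) + 3, so its minimum is min P + min Q + 3.
P'(u) = 6u + 24 vanishes at u ∈ {-4}; Q'(v) = 6v - 12 vanishes at v ∈ {2}.
Local minima of P (where P''>0): P(-4)=-48. Local minima of Q: Q(2)=-12.
So the global minimum of C is P(-4) + Q(2) + 3 = -48 − 12 + 3 = -57, attained at (-4, 2).

-57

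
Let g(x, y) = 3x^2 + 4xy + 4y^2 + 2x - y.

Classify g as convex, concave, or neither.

convex

g is quadratic, so its Hessian is the constant matrix H = [[6, 4], [4, 8]].
det(H) = 32, tr(H) = 14.
det(H) > 0 and tr(H) > 0, so H is positive definite everywhere: convex.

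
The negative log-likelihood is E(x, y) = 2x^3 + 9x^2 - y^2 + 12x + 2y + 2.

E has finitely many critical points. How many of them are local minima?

0

E separates as a function of x plus a function of y, so ∇E=0 decouples.
∂E/∂x = 6(x + 1)(x + 2) = 0 at x ∈ {-2, -1}; ∂E/∂y = -2(y - 1) = 0 at y ∈ {1}.
The Hessian is diagonal: diag(E_xx, E_yy). Second derivatives: E_xx(-2)=-6, E_xx(-1)=6; E_yy(1)=-2.
Local minima occur where both diagonal entries positive: none. Count: 0.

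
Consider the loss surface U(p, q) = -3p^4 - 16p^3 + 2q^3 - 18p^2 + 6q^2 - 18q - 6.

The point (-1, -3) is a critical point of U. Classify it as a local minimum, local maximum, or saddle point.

saddle point

The mixed partial ∂²U/∂p∂q is 0, so the Hessian at any point is diag(U_pp, U_qq) = diag(-12(3p^2 + 8p + 3), 12(q + 1)).
At (-1, -3): H = diag(24, -24).
The eigenvalues have opposite signs, so H is indefinite: a saddle point.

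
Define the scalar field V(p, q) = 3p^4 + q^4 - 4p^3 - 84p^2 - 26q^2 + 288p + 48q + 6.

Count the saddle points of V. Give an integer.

V separates as a function of p plus a function of q, so ∇V=0 decouples.
∂V/∂p = 12(p - 3)(p - 2)(p + 4) = 0 at p ∈ {-4, 2, 3}; ∂V/∂q = 4(q - 3)(q - 1)(q + 4) = 0 at q ∈ {-4, 1, 3}.
The Hessian is diagonal: diag(V_pp, V_qq). Second derivatives: V_pp(-4)=504, V_pp(2)=-72, V_pp(3)=84; V_qq(-4)=140, V_qq(1)=-40, V_qq(3)=56.
Saddle points occur where the two diagonal entries have opposite signs: (-4, 1), (2, -4), (2, 3), (3, 1). Count: 4.

4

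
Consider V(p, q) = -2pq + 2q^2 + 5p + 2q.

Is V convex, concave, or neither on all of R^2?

V is quadratic, so its Hessian is the constant matrix H = [[0, -2], [-2, 4]].
det(H) = -4, tr(H) = 4.
det(H) < 0, so H is indefinite: neither convex nor concave.

neither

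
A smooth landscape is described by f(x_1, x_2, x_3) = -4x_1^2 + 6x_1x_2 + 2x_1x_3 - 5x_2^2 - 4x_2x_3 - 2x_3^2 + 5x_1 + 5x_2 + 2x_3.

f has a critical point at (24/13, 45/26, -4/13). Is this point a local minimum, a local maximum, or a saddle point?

local maximum

The Hessian is constant: H = [[-8, 6, 2], [6, -10, -4], [2, -4, -4]].
Leading principal minors: Δ₁ = -8, Δ₂ = 44, Δ₃ = -104.
The minors alternate sign starting negative (−, +, −), so H is negative definite: a local maximum.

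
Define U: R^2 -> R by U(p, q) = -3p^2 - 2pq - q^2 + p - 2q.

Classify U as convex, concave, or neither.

U is quadratic, so its Hessian is the constant matrix H = [[-6, -2], [-2, -2]].
det(H) = 8, tr(H) = -8.
det(H) > 0 and tr(H) < 0, so H is negative definite everywhere: concave.

concave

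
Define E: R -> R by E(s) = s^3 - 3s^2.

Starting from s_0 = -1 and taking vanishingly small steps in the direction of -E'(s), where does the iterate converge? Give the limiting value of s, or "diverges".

diverges

E'(s) = 3s(s - 2), so E'(-1) = 9.
Gradient descent moves in the -E' direction, i.e. s is decreasing.
There is no critical point below s=-1, and E' keeps the same sign, so the iterate runs off to −∞.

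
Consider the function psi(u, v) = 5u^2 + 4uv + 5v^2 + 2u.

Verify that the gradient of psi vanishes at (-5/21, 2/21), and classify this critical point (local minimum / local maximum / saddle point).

∇psi = (10u + 4v + 2, 4u + 10v); substituting (-5/21, 2/21) gives ∇psi = (0, 0), so (-5/21, 2/21) is indeed a critical point.
The Hessian of psi is constant: H = [[10, 4], [4, 10]].
det(H) = 10·10 − 4² = 84.
det(H) > 0 and tr(H) = 20 > 0, so H is positive definite and the point is a local minimum.

local minimum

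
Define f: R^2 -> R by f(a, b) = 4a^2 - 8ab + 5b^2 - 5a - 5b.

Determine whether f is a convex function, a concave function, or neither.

convex

f is quadratic, so its Hessian is the constant matrix H = [[8, -8], [-8, 10]].
det(H) = 16, tr(H) = 18.
det(H) > 0 and tr(H) > 0, so H is positive definite everywhere: convex.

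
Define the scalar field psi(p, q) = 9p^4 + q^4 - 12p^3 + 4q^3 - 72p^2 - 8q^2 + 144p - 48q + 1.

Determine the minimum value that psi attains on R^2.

psi(p,q) separates as A(p) + B(q) + 1, so its minimum is min A + min B + 1.
A'(p) = 36(p - 2)(p - 1)(p + 2) vanishes at p ∈ {-2, 1, 2}; B'(q) = 4(q - 2)(q + 2)(q + 3) vanishes at q ∈ {-3, -2, 2}.
Local minima of A (where A''>0): A(-2)=-336, A(2)=48. Local minima of B: B(-3)=45, B(2)=-80.
So the global minimum of psi is A(-2) + B(2) + 1 = -336 − 80 + 1 = -415, attained at (-2, 2).

-415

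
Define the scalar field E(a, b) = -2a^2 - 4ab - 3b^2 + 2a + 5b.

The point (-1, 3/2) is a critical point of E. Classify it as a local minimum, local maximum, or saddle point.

The Hessian of E is constant: H = [[-4, -4], [-4, -6]].
det(H) = (-4)·(-6) − (-4)² = 8.
det(H) > 0 and tr(H) = -10 < 0, so H is negative definite and the point is a local maximum.

local maximum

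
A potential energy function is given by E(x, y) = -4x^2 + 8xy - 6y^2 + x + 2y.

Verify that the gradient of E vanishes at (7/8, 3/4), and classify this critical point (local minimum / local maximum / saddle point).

local maximum

∇E = (-8x + 8y + 1, 8x - 12y + 2); substituting (7/8, 3/4) gives ∇E = (0, 0), so (7/8, 3/4) is indeed a critical point.
The Hessian of E is constant: H = [[-8, 8], [8, -12]].
det(H) = (-8)·(-12) − 8² = 32.
det(H) > 0 and tr(H) = -20 < 0, so H is negative definite and the point is a local maximum.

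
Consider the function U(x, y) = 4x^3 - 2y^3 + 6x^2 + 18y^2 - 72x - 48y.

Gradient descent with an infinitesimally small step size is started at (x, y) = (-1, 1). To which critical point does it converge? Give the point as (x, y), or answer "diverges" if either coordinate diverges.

(2, 2)

U is separable, so gradient descent decouples: x follows -∂U/∂x, y follows -∂U/∂y.
∂U/∂x = 12(x - 2)(x + 3); at x=-1 this is -72, so x increases.
∂U/∂y = -6(y - 4)(y - 2); at y=1 this is -18, so y increases.
x converges to its nearest critical value 2 (a local min of the x-part); y converges to 2. The iterate converges to (2, 2).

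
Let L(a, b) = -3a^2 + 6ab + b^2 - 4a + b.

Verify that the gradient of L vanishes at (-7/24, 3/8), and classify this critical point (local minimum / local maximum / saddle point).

∇L = (-6a + 6b - 4, 6a + 2b + 1); substituting (-7/24, 3/8) gives ∇L = (0, 0), so (-7/24, 3/8) is indeed a critical point.
The Hessian of L is constant: H = [[-6, 6], [6, 2]].
det(H) = (-6)·2 − 6² = -48.
Since det(H) < 0, H is indefinite and the critical point is a saddle point.

saddle point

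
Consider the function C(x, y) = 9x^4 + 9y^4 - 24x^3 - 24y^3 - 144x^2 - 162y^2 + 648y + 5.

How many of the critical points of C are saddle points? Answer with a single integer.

C separates as a function of x plus a function of y, so ∇C=0 decouples.
∂C/∂x = 36x(x - 4)(x + 2) = 0 at x ∈ {-2, 0, 4}; ∂C/∂y = 36(y - 3)(y - 2)(y + 3) = 0 at y ∈ {-3, 2, 3}.
The Hessian is diagonal: diag(C_xx, C_yy). Second derivatives: C_xx(-2)=432, C_xx(0)=-288, C_xx(4)=864; C_yy(-3)=1080, C_yy(2)=-180, C_yy(3)=216.
Saddle points occur where the two diagonal entries have opposite signs: (-2, 2), (0, -3), (0, 3), (4, 2). Count: 4.

4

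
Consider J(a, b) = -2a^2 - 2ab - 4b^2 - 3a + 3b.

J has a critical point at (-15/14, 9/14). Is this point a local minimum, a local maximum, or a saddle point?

The Hessian of J is constant: H = [[-4, -2], [-2, -8]].
det(H) = (-4)·(-8) − (-2)² = 28.
det(H) > 0 and tr(H) = -12 < 0, so H is negative definite and the point is a local maximum.

local maximum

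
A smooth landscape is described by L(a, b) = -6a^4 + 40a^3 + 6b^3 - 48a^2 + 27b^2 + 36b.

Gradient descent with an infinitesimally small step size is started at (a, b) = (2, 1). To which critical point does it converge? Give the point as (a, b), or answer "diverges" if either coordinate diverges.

L is separable, so gradient descent decouples: a follows -∂L/∂a, b follows -∂L/∂b.
∂L/∂a = -24a(a - 4)(a - 1); at a=2 this is 96, so a decreases.
∂L/∂b = 18(b + 1)(b + 2); at b=1 this is 108, so b decreases.
a converges to its nearest critical value 1 (a local min of the a-part); b converges to -1. The iterate converges to (1, -1).

(1, -1)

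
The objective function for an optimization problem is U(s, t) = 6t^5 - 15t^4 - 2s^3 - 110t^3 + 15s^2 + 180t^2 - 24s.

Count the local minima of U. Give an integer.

2

U separates as a function of s plus a function of t, so ∇U=0 decouples.
∂U/∂s = -6(s - 4)(s - 1) = 0 at s ∈ {1, 4}; ∂U/∂t = 30t(t - 4)(t - 1)(t + 3) = 0 at t ∈ {-3, 0, 1, 4}.
The Hessian is diagonal: diag(U_ss, U_tt). Second derivatives: U_ss(1)=18, U_ss(4)=-18; U_tt(-3)=-2520, U_tt(0)=360, U_tt(1)=-360, U_tt(4)=2520.
Local minima occur where both diagonal entries positive: (1, 0), (1, 4). Count: 2.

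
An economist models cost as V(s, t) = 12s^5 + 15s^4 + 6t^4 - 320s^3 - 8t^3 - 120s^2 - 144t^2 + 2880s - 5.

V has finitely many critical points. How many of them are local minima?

V separates as a function of s plus a function of t, so ∇V=0 decouples.
∂V/∂s = 60(s - 3)(s - 2)(s + 2)(s + 4) = 0 at s ∈ {-4, -2, 2, 3}; ∂V/∂t = 24t(t - 4)(t + 3) = 0 at t ∈ {-3, 0, 4}.
The Hessian is diagonal: diag(V_ss, V_tt). Second derivatives: V_ss(-4)=-5040, V_ss(-2)=2400, V_ss(2)=-1440, V_ss(3)=2100; V_tt(-3)=504, V_tt(0)=-288, V_tt(4)=672.
Local minima occur where both diagonal entries positive: (-2, -3), (-2, 4), (3, -3), (3, 4). Count: 4.

4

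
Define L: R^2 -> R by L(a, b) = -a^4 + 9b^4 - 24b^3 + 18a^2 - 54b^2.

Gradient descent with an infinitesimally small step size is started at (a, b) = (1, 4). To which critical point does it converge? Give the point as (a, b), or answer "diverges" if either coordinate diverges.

L is separable, so gradient descent decouples: a follows -∂L/∂a, b follows -∂L/∂b.
∂L/∂a = -4a(a - 3)(a + 3); at a=1 this is 32, so a decreases.
∂L/∂b = 36b(b - 3)(b + 1); at b=4 this is 720, so b decreases.
a converges to its nearest critical value 0 (a local min of the a-part); b converges to 3. The iterate converges to (0, 3).

(0, 3)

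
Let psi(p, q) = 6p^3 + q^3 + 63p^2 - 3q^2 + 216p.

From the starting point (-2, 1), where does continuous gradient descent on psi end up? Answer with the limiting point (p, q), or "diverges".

psi is separable, so gradient descent decouples: p follows -∂psi/∂p, q follows -∂psi/∂q.
∂psi/∂p = 18(p + 3)(p + 4); at p=-2 this is 36, so p decreases.
∂psi/∂q = 3q(q - 2); at q=1 this is -3, so q increases.
p converges to its nearest critical value -3 (a local min of the p-part); q converges to 2. The iterate converges to (-3, 2).

(-3, 2)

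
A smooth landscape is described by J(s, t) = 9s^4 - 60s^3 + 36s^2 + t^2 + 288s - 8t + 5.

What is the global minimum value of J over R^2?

J(s,t) separates as P(s) + Q(t) + 5, so its minimum is min P + min Q + 5.
P'(s) = 36(s - 4)(s - 2)(s + 1) vanishes at s ∈ {-1, 2, 4}; Q'(t) = 2(t - 4) vanishes at t ∈ {4}.
Local minima of P (where P''>0): P(-1)=-183, P(4)=192. Local minima of Q: Q(4)=-16.
So the global minimum of J is P(-1) + Q(4) + 5 = -183 − 16 + 5 = -194, attained at (-1, 4).

-194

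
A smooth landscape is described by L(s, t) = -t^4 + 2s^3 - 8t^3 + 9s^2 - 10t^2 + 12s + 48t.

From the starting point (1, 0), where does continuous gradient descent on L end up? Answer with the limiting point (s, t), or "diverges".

(-1, -3)

L is separable, so gradient descent decouples: s follows -∂L/∂s, t follows -∂L/∂t.
∂L/∂s = 6(s + 1)(s + 2); at s=1 this is 36, so s decreases.
∂L/∂t = -4(t - 1)(t + 3)(t + 4); at t=0 this is 48, so t decreases.
s converges to its nearest critical value -1 (a local min of the s-part); t converges to -3. The iterate converges to (-1, -3).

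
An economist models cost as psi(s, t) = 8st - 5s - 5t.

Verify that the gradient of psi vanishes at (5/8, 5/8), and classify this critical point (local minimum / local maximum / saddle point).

∇psi = (8t - 5, 8s - 5); substituting (5/8, 5/8) gives ∇psi = (0, 0), so (5/8, 5/8) is indeed a critical point.
The Hessian of psi is constant: H = [[0, 8], [8, 0]].
det(H) = 0·0 − 8² = -64.
Since det(H) < 0, H is indefinite and the critical point is a saddle point.

saddle point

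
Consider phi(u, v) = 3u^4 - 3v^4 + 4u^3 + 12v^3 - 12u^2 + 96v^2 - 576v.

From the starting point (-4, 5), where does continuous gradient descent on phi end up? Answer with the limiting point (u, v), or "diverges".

phi is separable, so gradient descent decouples: u follows -∂phi/∂u, v follows -∂phi/∂v.
∂phi/∂u = 12u(u - 1)(u + 2); at u=-4 this is -480, so u increases.
∂phi/∂v = -12(v - 4)(v - 3)(v + 4); at v=5 this is -216, so v increases.
The v-coordinate has no critical point in that direction and runs off to infinity.

diverges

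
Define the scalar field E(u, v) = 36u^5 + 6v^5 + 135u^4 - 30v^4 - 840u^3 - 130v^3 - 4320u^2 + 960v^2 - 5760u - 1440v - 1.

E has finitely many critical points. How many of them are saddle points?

8

E separates as a function of u plus a function of v, so ∇E=0 decouples.
∂E/∂u = 180(u - 4)(u + 1)(u + 2)(u + 4) = 0 at u ∈ {-4, -2, -1, 4}; ∂E/∂v = 30(v - 4)(v - 3)(v - 1)(v + 4) = 0 at v ∈ {-4, 1, 3, 4}.
The Hessian is diagonal: diag(E_uu, E_vv). Second derivatives: E_uu(-4)=-8640, E_uu(-2)=2160, E_uu(-1)=-2700, E_uu(4)=43200; E_vv(-4)=-8400, E_vv(1)=900, E_vv(3)=-420, E_vv(4)=720.
Saddle points occur where the two diagonal entries have opposite signs: (-4, 1), (-4, 4), (-2, -4), (-2, 3), (-1, 1), (-1, 4), (4, -4), (4, 3). Count: 8.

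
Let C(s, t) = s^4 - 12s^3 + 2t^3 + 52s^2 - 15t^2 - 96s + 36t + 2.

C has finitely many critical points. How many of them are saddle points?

C separates as a function of s plus a function of t, so ∇C=0 decouples.
∂C/∂s = 4(s - 4)(s - 3)(s - 2) = 0 at s ∈ {2, 3, 4}; ∂C/∂t = 6(t - 3)(t - 2) = 0 at t ∈ {2, 3}.
The Hessian is diagonal: diag(C_ss, C_tt). Second derivatives: C_ss(2)=8, C_ss(3)=-4, C_ss(4)=8; C_tt(2)=-6, C_tt(3)=6.
Saddle points occur where the two diagonal entries have opposite signs: (2, 2), (3, 3), (4, 2). Count: 3.

3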